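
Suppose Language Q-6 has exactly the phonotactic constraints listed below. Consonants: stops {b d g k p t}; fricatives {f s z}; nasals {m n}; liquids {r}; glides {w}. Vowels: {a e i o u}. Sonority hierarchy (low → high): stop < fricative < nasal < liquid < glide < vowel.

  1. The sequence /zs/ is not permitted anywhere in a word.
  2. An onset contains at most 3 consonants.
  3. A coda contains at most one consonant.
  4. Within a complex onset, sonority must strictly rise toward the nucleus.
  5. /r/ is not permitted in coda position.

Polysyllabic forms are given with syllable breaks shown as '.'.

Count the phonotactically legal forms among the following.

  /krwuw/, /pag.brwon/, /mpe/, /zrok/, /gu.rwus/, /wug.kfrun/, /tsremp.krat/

5

/krwuw/ — σ1 onset /krw/ (1→4→5 rises), coda /w/ ok → phonotactically legal
/pag.brwon/ — σ1 onset /p/, coda /g/ ok; σ2 onset /brw/ (1→4→5 rises), coda /n/ ok → phonotactically legal
/mpe/ — violates constraint 4: syllable 1 onset /mp/: /m/ (nasal, 3) → /p/ (stop, 1) does not rise → phonotactically illegal
/zrok/ — σ1 onset /zr/ (2→4 rises), coda /k/ ok → phonotactically legal
/gu.rwus/ — σ1 onset /g/, coda /∅/ ok; σ2 onset /rw/ (4→5 rises), coda /s/ ok → phonotactically legal
/wug.kfrun/ — σ1 onset /w/, coda /g/ ok; σ2 onset /kfr/ (1→2→4 rises), coda /n/ ok → phonotactically legal
/tsremp.krat/ — violates constraint 3: syllable 1 coda /mp/ has 2 consonants (> 1) → phonotactically illegal
Phonotactically legal: /krwuw/, /pag.brwon/, /zrok/, /gu.rwus/, /wug.kfrun/ → 5.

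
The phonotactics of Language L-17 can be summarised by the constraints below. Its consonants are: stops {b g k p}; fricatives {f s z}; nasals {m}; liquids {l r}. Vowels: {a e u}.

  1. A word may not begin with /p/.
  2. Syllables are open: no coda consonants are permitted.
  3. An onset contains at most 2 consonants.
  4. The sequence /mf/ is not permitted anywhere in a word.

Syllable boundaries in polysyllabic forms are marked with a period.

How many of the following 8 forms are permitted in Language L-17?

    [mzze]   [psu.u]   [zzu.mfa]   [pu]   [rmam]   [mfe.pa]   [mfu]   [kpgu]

[mzze] — violates constraint 3: syllable 1 onset /mzz/ has 3 consonants (> 2) → not permitted
[psu.u] — violates constraint 1: word begins with /p/ → not permitted
[zzu.mfa] — violates constraint 4: contains banned sequence /mf/ → not permitted
[pu] — violates constraint 1: word begins with /p/ → not permitted
[rmam] — violates constraint 2: syllable 1 coda /m/ has 1 consonant (> 0) → not permitted
[mfe.pa] — violates constraint 4: contains banned sequence /mf/ → not permitted
[mfu] — violates constraint 4: contains banned sequence /mf/ → not permitted
[kpgu] — violates constraint 3: syllable 1 onset /kpg/ has 3 consonants (> 2) → not permitted
No form is permitted → 0.

0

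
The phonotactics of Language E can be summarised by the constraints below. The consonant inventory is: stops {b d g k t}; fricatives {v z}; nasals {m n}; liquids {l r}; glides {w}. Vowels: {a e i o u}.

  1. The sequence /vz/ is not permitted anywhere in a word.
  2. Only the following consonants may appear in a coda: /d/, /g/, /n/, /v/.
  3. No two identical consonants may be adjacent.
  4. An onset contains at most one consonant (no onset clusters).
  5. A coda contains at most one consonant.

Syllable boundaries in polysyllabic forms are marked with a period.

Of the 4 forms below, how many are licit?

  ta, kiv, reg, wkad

3

ta — σ1 onset /t/, coda /∅/ ok → licit
kiv — σ1 onset /k/, coda /v/ ok → licit
reg — σ1 onset /r/, coda /g/ ok → licit
wkad — violates constraint 4: syllable 1 onset /wk/ has 2 consonants (> 1) → illicit
Licit: ta, kiv, reg → 3.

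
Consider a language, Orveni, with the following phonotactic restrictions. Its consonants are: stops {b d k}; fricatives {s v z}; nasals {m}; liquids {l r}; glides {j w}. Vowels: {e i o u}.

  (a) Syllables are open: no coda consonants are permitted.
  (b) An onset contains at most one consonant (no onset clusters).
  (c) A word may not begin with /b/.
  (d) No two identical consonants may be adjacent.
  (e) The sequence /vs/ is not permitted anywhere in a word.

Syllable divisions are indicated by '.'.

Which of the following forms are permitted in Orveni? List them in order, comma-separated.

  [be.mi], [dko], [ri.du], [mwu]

[be.mi] — violates constraint (c): word begins with /b/ → not permitted
[dko] — violates constraint (b): syllable 1 onset /dk/ has 2 consonants (> 1) → not permitted
[ri.du] — σ1 onset /r/, coda /∅/ ok; σ2 onset /d/, coda /∅/ ok → permitted
[mwu] — violates constraint (b): syllable 1 onset /mw/ has 2 consonants (> 1) → not permitted

[ri.du]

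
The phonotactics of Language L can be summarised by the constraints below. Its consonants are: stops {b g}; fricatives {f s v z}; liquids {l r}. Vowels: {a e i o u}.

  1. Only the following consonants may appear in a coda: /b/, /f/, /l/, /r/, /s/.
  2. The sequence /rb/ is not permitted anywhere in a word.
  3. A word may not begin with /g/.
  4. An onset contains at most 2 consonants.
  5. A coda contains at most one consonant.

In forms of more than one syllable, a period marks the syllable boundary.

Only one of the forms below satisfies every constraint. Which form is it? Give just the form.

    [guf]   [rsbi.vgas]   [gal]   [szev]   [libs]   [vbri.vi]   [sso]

[guf] — violates constraint 3: word begins with /g/ → ill-formed
[rsbi.vgas] — violates constraint 4: syllable 1 onset /rsb/ has 3 consonants (> 2) → ill-formed
[gal] — violates constraint 3: word begins with /g/ → ill-formed
[szev] — violates constraint 1: syllable 1 coda contains /v/, which is not a licensed coda consonant → ill-formed
[libs] — violates constraint 5: syllable 1 coda /bs/ has 2 consonants (> 1) → ill-formed
[vbri.vi] — violates constraint 4: syllable 1 onset /vbr/ has 3 consonants (> 2) → ill-formed
[sso] — σ1 onset /ss/ (2C), coda /∅/ ok → well-formed

[sso]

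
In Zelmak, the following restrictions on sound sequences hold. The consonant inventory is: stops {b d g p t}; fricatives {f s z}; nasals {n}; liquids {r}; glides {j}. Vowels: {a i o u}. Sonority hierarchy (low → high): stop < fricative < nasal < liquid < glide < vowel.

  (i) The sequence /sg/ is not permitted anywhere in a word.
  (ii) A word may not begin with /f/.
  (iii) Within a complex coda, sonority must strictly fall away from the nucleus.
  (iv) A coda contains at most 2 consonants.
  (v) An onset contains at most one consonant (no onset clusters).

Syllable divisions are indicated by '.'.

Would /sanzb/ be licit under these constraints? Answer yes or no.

/sanzb/ — violates constraint (iv): syllable 1 coda /nzb/ has 3 consonants (> 2) → illicit

no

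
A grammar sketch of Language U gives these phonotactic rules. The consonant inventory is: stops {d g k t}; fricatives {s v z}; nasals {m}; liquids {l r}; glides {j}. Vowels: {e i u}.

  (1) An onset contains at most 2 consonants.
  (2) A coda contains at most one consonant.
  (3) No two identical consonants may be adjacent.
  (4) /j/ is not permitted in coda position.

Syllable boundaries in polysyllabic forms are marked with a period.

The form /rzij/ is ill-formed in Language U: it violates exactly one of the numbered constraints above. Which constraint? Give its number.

/rzij/: syllable 1 coda contains /j/.
This is a violation of constraint 4: "/j/ is not permitted in coda position."
The remaining constraints (1, 2, 3) are satisfied.

4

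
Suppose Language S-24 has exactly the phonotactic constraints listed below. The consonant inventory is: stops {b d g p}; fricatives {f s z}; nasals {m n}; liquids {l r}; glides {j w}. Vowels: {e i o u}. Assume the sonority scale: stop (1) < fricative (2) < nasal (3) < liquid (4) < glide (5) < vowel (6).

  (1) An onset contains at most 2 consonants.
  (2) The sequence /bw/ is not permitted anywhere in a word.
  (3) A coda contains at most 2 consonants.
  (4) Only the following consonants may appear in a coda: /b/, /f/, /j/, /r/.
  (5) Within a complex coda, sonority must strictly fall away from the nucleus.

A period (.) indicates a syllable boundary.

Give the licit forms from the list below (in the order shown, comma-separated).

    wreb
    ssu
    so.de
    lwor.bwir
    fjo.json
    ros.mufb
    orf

wreb — σ1 onset /wr/ (2C), coda /b/ ok → licit
ssu — σ1 onset /ss/ (2C), coda /∅/ ok → licit
so.de — σ1 onset /s/, coda /∅/ ok; σ2 onset /d/, coda /∅/ ok → licit
lwor.bwir — violates constraint 2: contains banned sequence /bw/ → illicit
fjo.json — violates constraint 4: syllable 2 coda contains /n/, which is not a licensed coda consonant → illicit
ros.mufb — violates constraint 4: syllable 1 coda contains /s/, which is not a licensed coda consonant → illicit
orf — σ1 onset /∅/, coda /rf/ (4→2 falls) ok → licit

wreb, ssu, so.de, orf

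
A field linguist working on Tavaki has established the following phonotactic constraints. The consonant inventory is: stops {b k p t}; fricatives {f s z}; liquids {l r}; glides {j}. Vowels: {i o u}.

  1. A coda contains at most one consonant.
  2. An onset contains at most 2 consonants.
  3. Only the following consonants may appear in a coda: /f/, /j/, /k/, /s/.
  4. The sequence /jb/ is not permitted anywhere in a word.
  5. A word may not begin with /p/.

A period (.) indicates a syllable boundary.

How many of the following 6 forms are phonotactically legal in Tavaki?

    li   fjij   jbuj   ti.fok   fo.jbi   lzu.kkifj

3

li — σ1 onset /l/, coda /∅/ ok → phonotactically legal
fjij — σ1 onset /fj/ (2C), coda /j/ ok → phonotactically legal
jbuj — violates constraint 4: contains banned sequence /jb/ → phonotactically illegal
ti.fok — σ1 onset /t/, coda /∅/ ok; σ2 onset /f/, coda /k/ ok → phonotactically legal
fo.jbi — violates constraint 4: contains banned sequence /jb/ → phonotactically illegal
lzu.kkifj — violates constraint 1: syllable 2 coda /fj/ has 2 consonants (> 1) → phonotactically illegal
Phonotactically legal: li, fjij, ti.fok → 3.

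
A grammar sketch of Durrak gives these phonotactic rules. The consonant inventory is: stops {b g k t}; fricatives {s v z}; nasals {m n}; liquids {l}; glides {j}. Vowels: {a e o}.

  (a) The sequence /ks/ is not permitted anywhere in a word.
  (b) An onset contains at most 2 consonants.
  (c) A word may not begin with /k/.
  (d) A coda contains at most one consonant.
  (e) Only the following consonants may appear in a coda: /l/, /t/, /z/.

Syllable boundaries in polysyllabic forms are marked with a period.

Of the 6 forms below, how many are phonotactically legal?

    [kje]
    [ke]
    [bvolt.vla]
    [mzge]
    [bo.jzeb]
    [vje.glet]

1

[kje] — violates constraint (c): word begins with /k/ → phonotactically illegal
[ke] — violates constraint (c): word begins with /k/ → phonotactically illegal
[bvolt.vla] — violates constraint (d): syllable 1 coda /lt/ has 2 consonants (> 1) → phonotactically illegal
[mzge] — violates constraint (b): syllable 1 onset /mzg/ has 3 consonants (> 2) → phonotactically illegal
[bo.jzeb] — violates constraint (e): syllable 2 coda contains /b/, which is not a licensed coda consonant → phonotactically illegal
[vje.glet] — σ1 onset /vj/ (2C), coda /∅/ ok; σ2 onset /gl/ (2C), coda /t/ ok → phonotactically legal
Phonotactically legal: [vje.glet] → 1.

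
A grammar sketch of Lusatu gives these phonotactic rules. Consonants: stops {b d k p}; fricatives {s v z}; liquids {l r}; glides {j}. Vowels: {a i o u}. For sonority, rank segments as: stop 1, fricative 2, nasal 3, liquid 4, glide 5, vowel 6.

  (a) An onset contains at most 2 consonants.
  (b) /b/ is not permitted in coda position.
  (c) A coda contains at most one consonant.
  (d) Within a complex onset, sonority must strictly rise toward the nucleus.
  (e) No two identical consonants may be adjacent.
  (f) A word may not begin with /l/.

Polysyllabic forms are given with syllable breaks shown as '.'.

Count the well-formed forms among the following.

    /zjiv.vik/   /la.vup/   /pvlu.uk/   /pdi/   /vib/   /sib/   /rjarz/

0

/zjiv.vik/ — violates constraint (e): adjacent identical consonants /vv/ → ill-formed
/la.vup/ — violates constraint (f): word begins with /l/ → ill-formed
/pvlu.uk/ — violates constraint (a): syllable 1 onset /pvl/ has 3 consonants (> 2) → ill-formed
/pdi/ — violates constraint (d): syllable 1 onset /pd/: /p/ (stop, 1) → /d/ (stop, 1) does not rise → ill-formed
/vib/ — violates constraint (b): syllable 1 coda contains /b/ → ill-formed
/sib/ — violates constraint (b): syllable 1 coda contains /b/ → ill-formed
/rjarz/ — violates constraint (c): syllable 1 coda /rz/ has 2 consonants (> 1) → ill-formed
No form is well-formed → 0.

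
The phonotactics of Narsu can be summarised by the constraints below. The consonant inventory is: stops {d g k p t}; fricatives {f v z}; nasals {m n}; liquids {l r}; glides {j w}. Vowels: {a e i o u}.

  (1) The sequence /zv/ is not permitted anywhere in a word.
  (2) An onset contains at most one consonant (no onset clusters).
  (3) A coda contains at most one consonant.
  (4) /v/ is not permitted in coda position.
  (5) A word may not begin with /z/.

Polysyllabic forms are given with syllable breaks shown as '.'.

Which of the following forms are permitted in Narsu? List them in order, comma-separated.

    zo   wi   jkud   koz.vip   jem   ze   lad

wi, jem, lad

zo — violates constraint 5: word begins with /z/ → not permitted
wi — σ1 onset /w/, coda /∅/ ok → permitted
jkud — violates constraint 2: syllable 1 onset /jk/ has 2 consonants (> 1) → not permitted
koz.vip — violates constraint 1: contains banned sequence /zv/ → not permitted
jem — σ1 onset /j/, coda /m/ ok → permitted
ze — violates constraint 5: word begins with /z/ → not permitted
lad — σ1 onset /l/, coda /d/ ok → permitted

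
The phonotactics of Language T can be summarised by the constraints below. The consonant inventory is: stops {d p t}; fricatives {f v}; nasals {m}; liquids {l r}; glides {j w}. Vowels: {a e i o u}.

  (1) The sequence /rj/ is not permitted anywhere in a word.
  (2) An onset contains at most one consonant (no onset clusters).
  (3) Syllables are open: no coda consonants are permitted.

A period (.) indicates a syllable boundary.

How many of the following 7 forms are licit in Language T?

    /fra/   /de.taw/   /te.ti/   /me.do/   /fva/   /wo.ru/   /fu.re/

4

/fra/ — violates constraint 2: syllable 1 onset /fr/ has 2 consonants (> 1) → illicit
/de.taw/ — violates constraint 3: syllable 2 coda /w/ has 1 consonant (> 0) → illicit
/te.ti/ — σ1 onset /t/, coda /∅/ ok; σ2 onset /t/, coda /∅/ ok → licit
/me.do/ — σ1 onset /m/, coda /∅/ ok; σ2 onset /d/, coda /∅/ ok → licit
/fva/ — violates constraint 2: syllable 1 onset /fv/ has 2 consonants (> 1) → illicit
/wo.ru/ — σ1 onset /w/, coda /∅/ ok; σ2 onset /r/, coda /∅/ ok → licit
/fu.re/ — σ1 onset /f/, coda /∅/ ok; σ2 onset /r/, coda /∅/ ok → licit
Licit: /te.ti/, /me.do/, /wo.ru/, /fu.re/ → 4.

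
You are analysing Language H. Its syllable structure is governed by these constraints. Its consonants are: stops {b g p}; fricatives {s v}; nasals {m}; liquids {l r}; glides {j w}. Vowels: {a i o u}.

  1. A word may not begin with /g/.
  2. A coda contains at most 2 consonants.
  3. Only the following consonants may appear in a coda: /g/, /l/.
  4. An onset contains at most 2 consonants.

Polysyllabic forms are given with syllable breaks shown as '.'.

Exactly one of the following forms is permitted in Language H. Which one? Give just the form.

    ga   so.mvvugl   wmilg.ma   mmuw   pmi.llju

ga — violates constraint 1: word begins with /g/ → not permitted
so.mvvugl — violates constraint 4: syllable 2 onset /mvv/ has 3 consonants (> 2) → not permitted
wmilg.ma — σ1 onset /wm/ (2C), coda /lg/ (2C) ok; σ2 onset /m/, coda /∅/ ok → permitted
mmuw — violates constraint 3: syllable 1 coda contains /w/, which is not a licensed coda consonant → not permitted
pmi.llju — violates constraint 4: syllable 2 onset /llj/ has 3 consonants (> 2) → not permitted

wmilg.ma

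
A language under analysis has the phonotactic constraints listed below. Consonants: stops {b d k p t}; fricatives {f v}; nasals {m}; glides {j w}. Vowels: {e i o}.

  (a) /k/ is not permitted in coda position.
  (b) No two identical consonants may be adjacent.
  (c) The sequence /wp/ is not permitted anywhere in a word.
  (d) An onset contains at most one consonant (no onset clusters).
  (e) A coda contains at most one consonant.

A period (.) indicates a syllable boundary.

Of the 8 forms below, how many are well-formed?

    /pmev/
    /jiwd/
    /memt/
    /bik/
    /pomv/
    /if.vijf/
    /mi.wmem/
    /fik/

0

/pmev/ — violates constraint (d): syllable 1 onset /pm/ has 2 consonants (> 1) → ill-formed
/jiwd/ — violates constraint (e): syllable 1 coda /wd/ has 2 consonants (> 1) → ill-formed
/memt/ — violates constraint (e): syllable 1 coda /mt/ has 2 consonants (> 1) → ill-formed
/bik/ — violates constraint (a): syllable 1 coda contains /k/ → ill-formed
/pomv/ — violates constraint (e): syllable 1 coda /mv/ has 2 consonants (> 1) → ill-formed
/if.vijf/ — violates constraint (e): syllable 2 coda /jf/ has 2 consonants (> 1) → ill-formed
/mi.wmem/ — violates constraint (d): syllable 2 onset /wm/ has 2 consonants (> 1) → ill-formed
/fik/ — violates constraint (a): syllable 1 coda contains /k/ → ill-formed
No form is well-formed → 0.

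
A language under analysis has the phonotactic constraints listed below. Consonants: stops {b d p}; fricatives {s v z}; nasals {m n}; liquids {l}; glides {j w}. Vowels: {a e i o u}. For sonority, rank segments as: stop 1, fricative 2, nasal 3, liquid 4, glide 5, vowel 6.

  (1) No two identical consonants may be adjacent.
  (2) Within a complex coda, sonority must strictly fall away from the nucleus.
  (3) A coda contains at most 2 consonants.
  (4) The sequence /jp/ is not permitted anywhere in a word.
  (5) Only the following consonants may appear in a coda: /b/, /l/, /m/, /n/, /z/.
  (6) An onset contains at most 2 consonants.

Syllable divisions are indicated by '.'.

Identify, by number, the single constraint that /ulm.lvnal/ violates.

6

/ulm.lvnal/: syllable 2 onset /lvn/ has 3 consonants (> 2).
This is a violation of constraint 6: "An onset contains at most 2 consonants."
The remaining constraints (1, 2, 3, 4, 5) are satisfied.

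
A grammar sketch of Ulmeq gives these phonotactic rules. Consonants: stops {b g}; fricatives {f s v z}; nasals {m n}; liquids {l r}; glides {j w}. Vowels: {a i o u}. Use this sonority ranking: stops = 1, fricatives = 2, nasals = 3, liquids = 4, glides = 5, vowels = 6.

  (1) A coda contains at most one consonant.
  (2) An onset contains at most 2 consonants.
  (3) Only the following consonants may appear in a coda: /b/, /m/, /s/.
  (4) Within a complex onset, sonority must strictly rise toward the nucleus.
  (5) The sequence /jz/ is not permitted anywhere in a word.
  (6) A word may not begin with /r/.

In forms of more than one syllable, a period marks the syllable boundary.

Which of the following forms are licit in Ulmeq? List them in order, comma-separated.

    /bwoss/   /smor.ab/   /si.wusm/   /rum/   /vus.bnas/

/vus.bnas/

/bwoss/ — violates constraint 1: syllable 1 coda /ss/ has 2 consonants (> 1) → illicit
/smor.ab/ — violates constraint 3: syllable 1 coda contains /r/, which is not a licensed coda consonant → illicit
/si.wusm/ — violates constraint 1: syllable 2 coda /sm/ has 2 consonants (> 1) → illicit
/rum/ — violates constraint 6: word begins with /r/ → illicit
/vus.bnas/ — σ1 onset /v/, coda /s/ ok; σ2 onset /bn/ (1→3 rises), coda /s/ ok → licit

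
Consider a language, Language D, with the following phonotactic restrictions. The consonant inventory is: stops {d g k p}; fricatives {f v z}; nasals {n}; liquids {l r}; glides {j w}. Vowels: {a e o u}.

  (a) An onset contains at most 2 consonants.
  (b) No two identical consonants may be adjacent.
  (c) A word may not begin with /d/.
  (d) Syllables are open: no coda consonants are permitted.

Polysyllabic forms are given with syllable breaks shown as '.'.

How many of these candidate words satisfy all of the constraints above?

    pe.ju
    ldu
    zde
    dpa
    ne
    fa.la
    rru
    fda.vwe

pe.ju — σ1 onset /p/, coda /∅/ ok; σ2 onset /j/, coda /∅/ ok → phonotactically legal
ldu — σ1 onset /ld/ (2C), coda /∅/ ok → phonotactically legal
zde — σ1 onset /zd/ (2C), coda /∅/ ok → phonotactically legal
dpa — violates constraint (c): word begins with /d/ → phonotactically illegal
ne — σ1 onset /n/, coda /∅/ ok → phonotactically legal
fa.la — σ1 onset /f/, coda /∅/ ok; σ2 onset /l/, coda /∅/ ok → phonotactically legal
rru — violates constraint (b): adjacent identical consonants /rr/ → phonotactically illegal
fda.vwe — σ1 onset /fd/ (2C), coda /∅/ ok; σ2 onset /vw/ (2C), coda /∅/ ok → phonotactically legal
Phonotactically legal: pe.ju, ldu, zde, ne, fa.la, fda.vwe → 6.

6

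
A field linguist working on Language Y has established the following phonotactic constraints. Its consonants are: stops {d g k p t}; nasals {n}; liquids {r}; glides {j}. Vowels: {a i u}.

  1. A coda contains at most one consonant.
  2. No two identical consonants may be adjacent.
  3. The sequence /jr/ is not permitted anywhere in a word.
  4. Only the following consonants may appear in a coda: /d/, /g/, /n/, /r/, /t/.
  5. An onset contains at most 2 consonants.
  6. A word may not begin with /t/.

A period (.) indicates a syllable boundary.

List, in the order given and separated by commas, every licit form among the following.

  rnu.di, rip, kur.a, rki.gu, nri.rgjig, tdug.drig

rnu.di — σ1 onset /rn/ (2C), coda /∅/ ok; σ2 onset /d/, coda /∅/ ok → licit
rip — violates constraint 4: syllable 1 coda contains /p/, which is not a licensed coda consonant → illicit
kur.a — σ1 onset /k/, coda /r/ ok; σ2 onset /∅/, coda /∅/ ok → licit
rki.gu — σ1 onset /rk/ (2C), coda /∅/ ok; σ2 onset /g/, coda /∅/ ok → licit
nri.rgjig — violates constraint 5: syllable 2 onset /rgj/ has 3 consonants (> 2) → illicit
tdug.drig — violates constraint 6: word begins with /t/ → illicit

rnu.di, kur.a, rki.gu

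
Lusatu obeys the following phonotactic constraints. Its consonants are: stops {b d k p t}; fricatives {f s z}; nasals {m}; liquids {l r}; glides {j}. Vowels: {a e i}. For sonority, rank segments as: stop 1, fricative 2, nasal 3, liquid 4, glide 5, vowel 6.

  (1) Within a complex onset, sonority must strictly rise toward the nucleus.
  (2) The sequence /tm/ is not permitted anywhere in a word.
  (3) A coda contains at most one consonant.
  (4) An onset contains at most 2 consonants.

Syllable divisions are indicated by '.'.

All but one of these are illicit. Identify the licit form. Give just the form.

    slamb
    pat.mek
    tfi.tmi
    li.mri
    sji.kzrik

slamb — violates constraint 3: syllable 1 coda /mb/ has 2 consonants (> 1) → illicit
pat.mek — violates constraint 2: contains banned sequence /tm/ → illicit
tfi.tmi — violates constraint 2: contains banned sequence /tm/ → illicit
li.mri — σ1 onset /l/, coda /∅/ ok; σ2 onset /mr/ (3→4 rises), coda /∅/ ok → licit
sji.kzrik — violates constraint 4: syllable 2 onset /kzr/ has 3 consonants (> 2) → illicit

li.mri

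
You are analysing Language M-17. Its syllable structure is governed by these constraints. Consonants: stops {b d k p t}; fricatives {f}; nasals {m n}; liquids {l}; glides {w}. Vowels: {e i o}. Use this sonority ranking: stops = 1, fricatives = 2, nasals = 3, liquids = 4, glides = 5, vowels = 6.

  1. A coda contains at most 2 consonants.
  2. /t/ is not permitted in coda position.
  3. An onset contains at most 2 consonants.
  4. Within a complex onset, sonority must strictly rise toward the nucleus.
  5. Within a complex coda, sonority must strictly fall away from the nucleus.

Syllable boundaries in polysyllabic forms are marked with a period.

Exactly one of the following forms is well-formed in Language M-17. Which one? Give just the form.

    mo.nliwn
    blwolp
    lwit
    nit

mo.nliwn

mo.nliwn — σ1 onset /m/, coda /∅/ ok; σ2 onset /nl/ (3→4 rises), coda /wn/ (5→3 falls) ok → well-formed
blwolp — violates constraint 3: syllable 1 onset /blw/ has 3 consonants (> 2) → ill-formed
lwit — violates constraint 2: syllable 1 coda contains /t/ → ill-formed
nit — violates constraint 2: syllable 1 coda contains /t/ → ill-formed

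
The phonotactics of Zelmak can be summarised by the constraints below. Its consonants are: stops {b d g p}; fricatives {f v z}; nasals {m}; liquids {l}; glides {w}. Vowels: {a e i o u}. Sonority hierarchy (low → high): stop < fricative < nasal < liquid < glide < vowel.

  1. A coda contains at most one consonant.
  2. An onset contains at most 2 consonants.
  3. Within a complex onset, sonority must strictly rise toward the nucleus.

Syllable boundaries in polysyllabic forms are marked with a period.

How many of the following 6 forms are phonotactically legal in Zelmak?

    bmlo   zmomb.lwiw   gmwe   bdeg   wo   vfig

bmlo — violates constraint 2: syllable 1 onset /bml/ has 3 consonants (> 2) → phonotactically illegal
zmomb.lwiw — violates constraint 1: syllable 1 coda /mb/ has 2 consonants (> 1) → phonotactically illegal
gmwe — violates constraint 2: syllable 1 onset /gmw/ has 3 consonants (> 2) → phonotactically illegal
bdeg — violates constraint 3: syllable 1 onset /bd/: /b/ (stop, 1) → /d/ (stop, 1) does not rise → phonotactically illegal
wo — σ1 onset /w/, coda /∅/ ok → phonotactically legal
vfig — violates constraint 3: syllable 1 onset /vf/: /v/ (fricative, 2) → /f/ (fricative, 2) does not rise → phonotactically illegal
Phonotactically legal: wo → 1.

1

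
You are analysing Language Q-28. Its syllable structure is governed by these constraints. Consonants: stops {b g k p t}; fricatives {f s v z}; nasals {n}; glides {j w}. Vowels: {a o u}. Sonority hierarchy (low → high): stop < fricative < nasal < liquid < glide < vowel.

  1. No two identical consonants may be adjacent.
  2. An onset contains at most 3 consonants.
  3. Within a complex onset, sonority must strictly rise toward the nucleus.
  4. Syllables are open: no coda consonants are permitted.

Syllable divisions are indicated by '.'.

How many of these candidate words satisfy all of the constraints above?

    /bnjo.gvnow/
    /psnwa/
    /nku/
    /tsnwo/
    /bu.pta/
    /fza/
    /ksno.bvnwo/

/bnjo.gvnow/ — violates constraint 4: syllable 2 coda /w/ has 1 consonant (> 0) → ill-formed
/psnwa/ — violates constraint 2: syllable 1 onset /psnw/ has 4 consonants (> 3) → ill-formed
/nku/ — violates constraint 3: syllable 1 onset /nk/: /n/ (nasal, 3) → /k/ (stop, 1) does not rise → ill-formed
/tsnwo/ — violates constraint 2: syllable 1 onset /tsnw/ has 4 consonants (> 3) → ill-formed
/bu.pta/ — violates constraint 3: syllable 2 onset /pt/: /p/ (stop, 1) → /t/ (stop, 1) does not rise → ill-formed
/fza/ — violates constraint 3: syllable 1 onset /fz/: /f/ (fricative, 2) → /z/ (fricative, 2) does not rise → ill-formed
/ksno.bvnwo/ — violates constraint 2: syllable 2 onset /bvnw/ has 4 consonants (> 3) → ill-formed
No form is well-formed → 0.

0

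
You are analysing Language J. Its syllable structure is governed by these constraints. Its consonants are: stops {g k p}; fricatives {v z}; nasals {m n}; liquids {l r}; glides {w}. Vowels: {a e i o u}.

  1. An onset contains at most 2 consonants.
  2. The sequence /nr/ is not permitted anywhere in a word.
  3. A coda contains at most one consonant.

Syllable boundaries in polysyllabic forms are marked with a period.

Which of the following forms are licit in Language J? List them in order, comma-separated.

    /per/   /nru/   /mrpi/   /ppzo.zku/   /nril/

/per/ — σ1 onset /p/, coda /r/ ok → licit
/nru/ — violates constraint 2: contains banned sequence /nr/ → illicit
/mrpi/ — violates constraint 1: syllable 1 onset /mrp/ has 3 consonants (> 2) → illicit
/ppzo.zku/ — violates constraint 1: syllable 1 onset /ppz/ has 3 consonants (> 2) → illicit
/nril/ — violates constraint 2: contains banned sequence /nr/ → illicit

/per/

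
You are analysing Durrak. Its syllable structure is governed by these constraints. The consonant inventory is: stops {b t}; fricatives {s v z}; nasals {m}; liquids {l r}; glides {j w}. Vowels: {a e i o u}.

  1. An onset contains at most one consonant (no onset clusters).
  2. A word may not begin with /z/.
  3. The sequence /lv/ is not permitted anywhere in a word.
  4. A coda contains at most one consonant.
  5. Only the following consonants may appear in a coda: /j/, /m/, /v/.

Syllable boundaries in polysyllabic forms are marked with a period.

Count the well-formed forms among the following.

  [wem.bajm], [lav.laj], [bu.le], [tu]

3

[wem.bajm] — violates constraint 4: syllable 2 coda /jm/ has 2 consonants (> 1) → ill-formed
[lav.laj] — σ1 onset /l/, coda /v/ ok; σ2 onset /l/, coda /j/ ok → well-formed
[bu.le] — σ1 onset /b/, coda /∅/ ok; σ2 onset /l/, coda /∅/ ok → well-formed
[tu] — σ1 onset /t/, coda /∅/ ok → well-formed
Well-formed: [lav.laj], [bu.le], [tu] → 3.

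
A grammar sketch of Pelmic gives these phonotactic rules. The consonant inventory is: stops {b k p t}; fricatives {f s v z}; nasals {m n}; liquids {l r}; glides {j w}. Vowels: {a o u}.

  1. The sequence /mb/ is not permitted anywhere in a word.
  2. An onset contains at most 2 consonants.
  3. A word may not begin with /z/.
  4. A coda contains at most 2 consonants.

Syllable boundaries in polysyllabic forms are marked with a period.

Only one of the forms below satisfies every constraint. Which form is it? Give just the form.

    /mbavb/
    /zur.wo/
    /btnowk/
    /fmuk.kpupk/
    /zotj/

/mbavb/ — violates constraint 1: contains banned sequence /mb/ → ill-formed
/zur.wo/ — violates constraint 3: word begins with /z/ → ill-formed
/btnowk/ — violates constraint 2: syllable 1 onset /btn/ has 3 consonants (> 2) → ill-formed
/fmuk.kpupk/ — σ1 onset /fm/ (2C), coda /k/ ok; σ2 onset /kp/ (2C), coda /pk/ (2C) ok → well-formed
/zotj/ — violates constraint 3: word begins with /z/ → ill-formed

/fmuk.kpupk/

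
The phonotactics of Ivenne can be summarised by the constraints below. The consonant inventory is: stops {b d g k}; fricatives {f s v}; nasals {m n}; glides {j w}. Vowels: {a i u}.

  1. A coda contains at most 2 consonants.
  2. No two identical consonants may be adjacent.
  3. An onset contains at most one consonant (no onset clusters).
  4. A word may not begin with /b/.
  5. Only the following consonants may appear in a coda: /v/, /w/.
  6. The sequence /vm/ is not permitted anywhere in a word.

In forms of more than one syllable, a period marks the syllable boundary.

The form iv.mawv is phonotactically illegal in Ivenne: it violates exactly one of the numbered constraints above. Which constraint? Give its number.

6

iv.mawv: contains banned sequence /vm/.
This is a violation of constraint 6: "The sequence /vm/ is not permitted anywhere in a word."
The remaining constraints (1, 2, 3, 4, 5) are satisfied.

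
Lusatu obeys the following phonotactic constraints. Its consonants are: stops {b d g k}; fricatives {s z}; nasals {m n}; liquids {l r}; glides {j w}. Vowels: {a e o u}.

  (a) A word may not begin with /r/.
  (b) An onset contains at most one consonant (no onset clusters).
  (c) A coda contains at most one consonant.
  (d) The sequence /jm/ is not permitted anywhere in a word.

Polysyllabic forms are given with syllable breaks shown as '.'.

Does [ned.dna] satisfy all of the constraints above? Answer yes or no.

no

[ned.dna] — violates constraint (b): syllable 2 onset /dn/ has 2 consonants (> 1) → illicit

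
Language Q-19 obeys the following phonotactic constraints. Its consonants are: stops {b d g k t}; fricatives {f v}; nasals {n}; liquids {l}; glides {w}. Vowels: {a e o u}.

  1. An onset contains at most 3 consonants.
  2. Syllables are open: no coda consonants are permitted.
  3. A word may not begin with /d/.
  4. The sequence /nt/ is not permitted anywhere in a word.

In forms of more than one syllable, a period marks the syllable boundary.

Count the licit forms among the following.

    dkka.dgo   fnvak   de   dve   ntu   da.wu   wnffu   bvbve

0

dkka.dgo — violates constraint 3: word begins with /d/ → illicit
fnvak — violates constraint 2: syllable 1 coda /k/ has 1 consonant (> 0) → illicit
de — violates constraint 3: word begins with /d/ → illicit
dve — violates constraint 3: word begins with /d/ → illicit
ntu — violates constraint 4: contains banned sequence /nt/ → illicit
da.wu — violates constraint 3: word begins with /d/ → illicit
wnffu — violates constraint 1: syllable 1 onset /wnff/ has 4 consonants (> 3) → illicit
bvbve — violates constraint 1: syllable 1 onset /bvbv/ has 4 consonants (> 3) → illicit
No form is licit → 0.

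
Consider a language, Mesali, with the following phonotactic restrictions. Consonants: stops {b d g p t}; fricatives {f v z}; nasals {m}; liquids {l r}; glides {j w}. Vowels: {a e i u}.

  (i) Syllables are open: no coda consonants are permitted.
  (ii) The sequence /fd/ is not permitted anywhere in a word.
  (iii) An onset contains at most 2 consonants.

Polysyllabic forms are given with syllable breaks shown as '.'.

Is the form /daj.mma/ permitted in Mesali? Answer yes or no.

no

/daj.mma/ — violates constraint (i): syllable 1 coda /j/ has 1 consonant (> 0) → not permitted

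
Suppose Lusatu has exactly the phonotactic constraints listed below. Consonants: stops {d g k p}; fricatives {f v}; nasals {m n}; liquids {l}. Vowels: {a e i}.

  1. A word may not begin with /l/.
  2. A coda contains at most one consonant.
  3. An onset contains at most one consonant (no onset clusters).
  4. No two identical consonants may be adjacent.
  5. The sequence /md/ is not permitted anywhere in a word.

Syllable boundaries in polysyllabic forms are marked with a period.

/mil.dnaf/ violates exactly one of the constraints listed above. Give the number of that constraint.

3

/mil.dnaf/: syllable 2 onset /dn/ has 2 consonants (> 1).
This is a violation of constraint 3: "An onset contains at most one consonant (no onset clusters)."
The remaining constraints (1, 2, 4, 5) are satisfied.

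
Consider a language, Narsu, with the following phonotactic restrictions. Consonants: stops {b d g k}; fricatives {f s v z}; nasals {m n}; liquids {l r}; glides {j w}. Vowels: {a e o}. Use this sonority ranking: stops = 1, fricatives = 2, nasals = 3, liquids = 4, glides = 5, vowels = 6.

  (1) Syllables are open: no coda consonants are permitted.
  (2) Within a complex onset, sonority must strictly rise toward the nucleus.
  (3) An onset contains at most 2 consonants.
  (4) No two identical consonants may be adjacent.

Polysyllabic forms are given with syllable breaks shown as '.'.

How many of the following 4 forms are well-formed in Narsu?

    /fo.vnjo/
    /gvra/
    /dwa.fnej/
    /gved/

/fo.vnjo/ — violates constraint 3: syllable 2 onset /vnj/ has 3 consonants (> 2) → ill-formed
/gvra/ — violates constraint 3: syllable 1 onset /gvr/ has 3 consonants (> 2) → ill-formed
/dwa.fnej/ — violates constraint 1: syllable 2 coda /j/ has 1 consonant (> 0) → ill-formed
/gved/ — violates constraint 1: syllable 1 coda /d/ has 1 consonant (> 0) → ill-formed
No form is well-formed → 0.

0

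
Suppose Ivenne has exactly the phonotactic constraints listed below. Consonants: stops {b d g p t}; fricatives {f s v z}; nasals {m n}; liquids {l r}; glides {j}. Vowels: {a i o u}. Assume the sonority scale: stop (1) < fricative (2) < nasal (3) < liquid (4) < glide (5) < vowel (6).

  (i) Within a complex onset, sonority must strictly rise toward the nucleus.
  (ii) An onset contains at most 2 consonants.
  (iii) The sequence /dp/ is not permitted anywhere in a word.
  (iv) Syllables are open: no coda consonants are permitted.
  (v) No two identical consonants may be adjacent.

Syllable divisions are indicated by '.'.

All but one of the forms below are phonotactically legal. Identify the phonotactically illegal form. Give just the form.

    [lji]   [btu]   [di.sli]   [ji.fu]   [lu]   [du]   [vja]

[lji] — σ1 onset /lj/ (4→5 rises), coda /∅/ ok → phonotactically legal
[btu] — violates constraint (i): syllable 1 onset /bt/: /b/ (stop, 1) → /t/ (stop, 1) does not rise → phonotactically illegal
[di.sli] — σ1 onset /d/, coda /∅/ ok; σ2 onset /sl/ (2→4 rises), coda /∅/ ok → phonotactically legal
[ji.fu] — σ1 onset /j/, coda /∅/ ok; σ2 onset /f/, coda /∅/ ok → phonotactically legal
[lu] — σ1 onset /l/, coda /∅/ ok → phonotactically legal
[du] — σ1 onset /d/, coda /∅/ ok → phonotactically legal
[vja] — σ1 onset /vj/ (2→5 rises), coda /∅/ ok → phonotactically legal

[btu]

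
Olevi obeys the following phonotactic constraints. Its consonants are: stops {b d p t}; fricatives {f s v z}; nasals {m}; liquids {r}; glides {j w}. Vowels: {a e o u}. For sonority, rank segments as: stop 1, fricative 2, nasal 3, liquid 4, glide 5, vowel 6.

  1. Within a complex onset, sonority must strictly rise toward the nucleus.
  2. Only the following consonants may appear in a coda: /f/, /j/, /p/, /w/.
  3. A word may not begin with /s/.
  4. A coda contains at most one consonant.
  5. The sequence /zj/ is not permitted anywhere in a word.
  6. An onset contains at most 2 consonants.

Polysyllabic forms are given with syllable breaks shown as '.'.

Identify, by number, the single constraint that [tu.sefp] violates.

4

[tu.sefp]: syllable 2 coda /fp/ has 2 consonants (> 1).
This is a violation of constraint 4: "A coda contains at most one consonant."
The remaining constraints (1, 2, 3, 5, 6) are satisfied.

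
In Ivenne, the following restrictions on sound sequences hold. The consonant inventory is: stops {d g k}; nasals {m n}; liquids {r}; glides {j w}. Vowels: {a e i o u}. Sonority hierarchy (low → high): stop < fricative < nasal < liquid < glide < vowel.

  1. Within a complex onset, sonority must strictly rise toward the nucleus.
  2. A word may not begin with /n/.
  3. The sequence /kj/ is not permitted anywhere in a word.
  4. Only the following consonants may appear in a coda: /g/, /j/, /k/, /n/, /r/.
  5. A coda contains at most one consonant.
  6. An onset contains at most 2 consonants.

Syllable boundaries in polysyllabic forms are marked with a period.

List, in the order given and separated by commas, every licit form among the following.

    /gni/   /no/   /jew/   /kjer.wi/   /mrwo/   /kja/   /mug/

/gni/ — σ1 onset /gn/ (1→3 rises), coda /∅/ ok → licit
/no/ — violates constraint 2: word begins with /n/ → illicit
/jew/ — violates constraint 4: syllable 1 coda contains /w/, which is not a licensed coda consonant → illicit
/kjer.wi/ — violates constraint 3: contains banned sequence /kj/ → illicit
/mrwo/ — violates constraint 6: syllable 1 onset /mrw/ has 3 consonants (> 2) → illicit
/kja/ — violates constraint 3: contains banned sequence /kj/ → illicit
/mug/ — σ1 onset /m/, coda /g/ ok → licit

/gni/, /mug/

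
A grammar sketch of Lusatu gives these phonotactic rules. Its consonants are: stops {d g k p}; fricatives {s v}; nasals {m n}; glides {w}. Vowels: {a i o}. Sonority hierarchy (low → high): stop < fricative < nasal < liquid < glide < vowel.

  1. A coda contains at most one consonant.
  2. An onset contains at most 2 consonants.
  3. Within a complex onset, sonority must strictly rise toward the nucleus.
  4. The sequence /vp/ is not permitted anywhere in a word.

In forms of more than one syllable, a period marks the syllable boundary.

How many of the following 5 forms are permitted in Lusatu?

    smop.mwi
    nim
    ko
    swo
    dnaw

smop.mwi — σ1 onset /sm/ (2→3 rises), coda /p/ ok; σ2 onset /mw/ (3→5 rises), coda /∅/ ok → permitted
nim — σ1 onset /n/, coda /m/ ok → permitted
ko — σ1 onset /k/, coda /∅/ ok → permitted
swo — σ1 onset /sw/ (2→5 rises), coda /∅/ ok → permitted
dnaw — σ1 onset /dn/ (1→3 rises), coda /w/ ok → permitted
Permitted: smop.mwi, nim, ko, swo, dnaw → 5.

5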